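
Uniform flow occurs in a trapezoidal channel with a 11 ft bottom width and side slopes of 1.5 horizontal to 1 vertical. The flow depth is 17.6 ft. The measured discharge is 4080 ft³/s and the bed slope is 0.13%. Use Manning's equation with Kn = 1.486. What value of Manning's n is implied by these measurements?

With bottom width b = 11 ft and side slope z = 1.5: A = (b + zy)y = (11 + 1.5×17.6)×17.6 = 658.2 ft²; P = b + 2y√(1+z²) = 11 + 2×17.6×1.803 = 74.46 ft.
Hydraulic radius R = A/P = 658.2/74.46 = 8.84 ft.
Rearranging Manning's equation: n = (1.486/Q) A R^(2/3) S^(1/2) = (1.486/4080) × 658.2 × 8.84^(2/3) × √0.0013 = 0.037.

n = 0.037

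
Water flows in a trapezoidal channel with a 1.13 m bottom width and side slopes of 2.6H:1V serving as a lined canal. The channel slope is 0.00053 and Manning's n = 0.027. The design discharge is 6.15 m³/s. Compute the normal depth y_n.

Manning's equation rearranged: A R^(2/3) = nQ / (1·√S) = 0.027 × 6.15 / (√0.00053) = 7.213.
Trying y = 1.19 m: A R^(2/3) = 3.763 — low.
Trying y = 1.98 m: A R^(2/3) = 12.61 — high.
Trying y = 1.57 m: A R^(2/3) = 7.218 — matches.

y_n = 1.57 m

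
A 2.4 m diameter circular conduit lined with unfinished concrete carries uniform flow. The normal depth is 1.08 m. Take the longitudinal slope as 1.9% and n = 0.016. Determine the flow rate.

Q = 11.5 m³/s

For a circular section of diameter D = 2.4 m at depth y = 1.08 m, the central angle is θ = 2 arccos(1 − 2y/D) = 2.941 rad. Then A = (D²/8)(θ − sin θ) = 1.974 m² and P = Dθ/2 = 3.53 m.
Hydraulic radius R = A/P = 1.974/3.53 = 0.5594 m.
Manning's equation: Q = (1/n) A R^(2/3) S^(1/2) = (1/0.016) × 1.974 × 0.5594^(2/3) × 0.019^(1/2) = 11.5 m³/s.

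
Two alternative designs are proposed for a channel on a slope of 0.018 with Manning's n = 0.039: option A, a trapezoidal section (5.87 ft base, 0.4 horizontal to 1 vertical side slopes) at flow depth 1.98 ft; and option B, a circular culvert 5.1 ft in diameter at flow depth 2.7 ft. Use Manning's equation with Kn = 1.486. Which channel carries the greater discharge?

Channel A: With bottom width b = 5.87 ft and side slope z = 0.4: A = (b + zy)y = (5.87 + 0.4×1.98)×1.98 = 13.19 ft²; P = b + 2y√(1+z²) = 5.87 + 2×1.98×1.077 = 10.14 ft. Hydraulic radius R = A/P = 13.19/10.14 = 1.301 ft. Q_A = (1.486/0.039)·13.19·1.301^(2/3)·√0.018 = 80.38 ft³/s.
Channel B: For a circular section of diameter D = 5.1 ft at depth y = 2.7 ft, the central angle is θ = 2 arccos(1 − 2y/D) = 3.259 rad. Then A = (D²/8)(θ − sin θ) = 10.98 ft² and P = Dθ/2 = 8.311 ft. Hydraulic radius R = A/P = 10.98/8.311 = 1.321 ft. Q_B = (1.486/0.039)·10.98·1.321^(2/3)·√0.018 = 67.57 ft³/s.
Q_A = 80.38 ft³/s vs Q_B = 67.57 ft³/s, so channel A carries more.

channel A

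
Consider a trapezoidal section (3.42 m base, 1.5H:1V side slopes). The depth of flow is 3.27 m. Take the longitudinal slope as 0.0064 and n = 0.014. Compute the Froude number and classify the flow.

supercritical

With bottom width b = 3.42 m and side slope z = 1.5: A = (b + zy)y = (3.42 + 1.5×3.27)×3.27 = 27.22 m²; P = b + 2y√(1+z²) = 3.42 + 2×3.27×1.803 = 15.21 m.
Hydraulic radius R = A/P = 27.22/15.21 = 1.79 m.
V = (1/n) R^(2/3) √S = (1/0.014) × 1.79^(2/3) × √0.0064 = 8.424 m/s. Hydraulic depth D_h = A/T = 27.22/13.23 = 2.058 m.
Froude number Fr = V/√(g·D_h) = 8.424/√(9.81×2.058) = 1.87, which is greater than 1, so the flow is supercritical.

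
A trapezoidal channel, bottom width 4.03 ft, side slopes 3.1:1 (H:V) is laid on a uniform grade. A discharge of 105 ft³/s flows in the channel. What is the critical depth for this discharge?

y_c = 1.8 ft

At critical depth, Q² T / (g A³) = 1, i.e. A³/T = Q²/g = 105²/32.2 = 342.4.
Trying y = 1.95 ft: A³/T = 470.4 — high.
Trying y = 1.48 ft: A³/T = 157.1 — low.
Trying y = 1.8 ft: A³/T = 340.7 — matches.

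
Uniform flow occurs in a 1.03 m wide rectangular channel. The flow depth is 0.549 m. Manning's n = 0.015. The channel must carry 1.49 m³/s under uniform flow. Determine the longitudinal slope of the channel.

Flow area A = b·y = 1.03 × 0.549 = 0.5655 m². Wetted perimeter P = b + 2y = 1.03 + 2×0.549 = 2.128 m.
Hydraulic radius R = A/P = 0.5655/2.128 = 0.2657 m.
From Manning's equation, S = [nQ / (1 A R^(2/3))]² = [0.015 × 1.49 / (1 × 0.5655 × 0.2657^(2/3))]² = 0.00914.

S = 0.00914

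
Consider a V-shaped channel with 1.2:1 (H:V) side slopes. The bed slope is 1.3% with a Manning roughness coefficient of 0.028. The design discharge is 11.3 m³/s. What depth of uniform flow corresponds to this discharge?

Manning's equation rearranged: A R^(2/3) = nQ / (1·√S) = 0.028 × 11.3 / (√0.013) = 2.775.
Trying y = 1.35 m: A R^(2/3) = 1.412 — low.
Trying y = 1.99 m: A R^(2/3) = 3.973 — high.
Trying y = 1.74 m: A R^(2/3) = 2.777 — matches.

y_n = 1.74 m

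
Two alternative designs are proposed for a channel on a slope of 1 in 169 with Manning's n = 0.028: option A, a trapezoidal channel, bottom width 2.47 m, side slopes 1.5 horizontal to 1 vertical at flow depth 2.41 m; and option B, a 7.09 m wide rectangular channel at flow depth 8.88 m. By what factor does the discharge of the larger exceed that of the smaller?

6.65

Channel A: With bottom width b = 2.47 m and side slope z = 1.5: A = (b + zy)y = (2.47 + 1.5×2.41)×2.41 = 14.66 m²; P = b + 2y√(1+z²) = 2.47 + 2×2.41×1.803 = 11.16 m. Hydraulic radius R = A/P = 14.66/11.16 = 1.314 m. Q_A = (1/0.028)·14.66·1.314^(2/3)·√0.005917 = 48.34 m³/s.
Channel B: Flow area A = b·y = 7.09 × 8.88 = 62.96 m². Wetted perimeter P = b + 2y = 7.09 + 2×8.88 = 24.85 m. Hydraulic radius R = A/P = 62.96/24.85 = 2.534 m. Q_B = (1/0.028)·62.96·2.534^(2/3)·√0.005917 = 321.4 m³/s.
The larger discharge is 321.4 m³/s and the smaller is 48.34 m³/s; the ratio is 6.65.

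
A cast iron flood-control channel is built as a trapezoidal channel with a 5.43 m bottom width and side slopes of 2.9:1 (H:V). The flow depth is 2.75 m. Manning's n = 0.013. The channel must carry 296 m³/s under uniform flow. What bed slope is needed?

S = 0.00558

With bottom width b = 5.43 m and side slope z = 2.9: A = (b + zy)y = (5.43 + 2.9×2.75)×2.75 = 36.86 m²; P = b + 2y√(1+z²) = 5.43 + 2×2.75×3.068 = 22.3 m.
Hydraulic radius R = A/P = 36.86/22.3 = 1.653 m.
From Manning's equation, S = [nQ / (1 A R^(2/3))]² = [0.013 × 296 / (1 × 36.86 × 1.653^(2/3))]² = 0.00558.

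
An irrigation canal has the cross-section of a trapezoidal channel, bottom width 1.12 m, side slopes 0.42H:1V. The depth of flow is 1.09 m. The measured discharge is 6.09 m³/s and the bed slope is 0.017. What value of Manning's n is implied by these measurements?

With bottom width b = 1.12 m and side slope z = 0.42: A = (b + zy)y = (1.12 + 0.42×1.09)×1.09 = 1.72 m²; P = b + 2y√(1+z²) = 1.12 + 2×1.09×1.085 = 3.484 m.
Hydraulic radius R = A/P = 1.72/3.484 = 0.4936 m.
Rearranging Manning's equation: n = (1/Q) A R^(2/3) S^(1/2) = (1/6.09) × 1.72 × 0.4936^(2/3) × √0.017 = 0.023.

n = 0.023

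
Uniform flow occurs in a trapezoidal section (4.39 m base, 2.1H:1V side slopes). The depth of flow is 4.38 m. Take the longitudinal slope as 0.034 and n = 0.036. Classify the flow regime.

supercritical

With bottom width b = 4.39 m and side slope z = 2.1: A = (b + zy)y = (4.39 + 2.1×4.38)×4.38 = 59.52 m²; P = b + 2y√(1+z²) = 4.39 + 2×4.38×2.326 = 24.77 m.
Hydraulic radius R = A/P = 59.52/24.77 = 2.403 m.
V = (1/n) R^(2/3) √S = (1/0.036) × 2.403^(2/3) × √0.034 = 9.19 m/s. Hydraulic depth D_h = A/T = 59.52/22.79 = 2.612 m.
Froude number Fr = V/√(g·D_h) = 9.19/√(9.81×2.612) = 1.82, which is greater than 1, so the flow is supercritical.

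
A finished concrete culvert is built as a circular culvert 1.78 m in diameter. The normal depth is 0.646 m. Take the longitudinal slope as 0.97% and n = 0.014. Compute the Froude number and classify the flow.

supercritical

For a circular section of diameter D = 1.78 m at depth y = 0.646 m, the central angle is θ = 2 arccos(1 − 2y/D) = 2.586 rad. Then A = (D²/8)(θ − sin θ) = 0.8154 m² and P = Dθ/2 = 2.302 m.
Hydraulic radius R = A/P = 0.8154/2.302 = 0.3543 m.
V = (1/n) R^(2/3) √S = (1/0.014) × 0.3543^(2/3) × √0.0097 = 3.522 m/s. Hydraulic depth D_h = A/T = 0.8154/1.712 = 0.4763 m.
Froude number Fr = V/√(g·D_h) = 3.522/√(9.81×0.4763) = 1.63, which is greater than 1, so the flow is supercritical.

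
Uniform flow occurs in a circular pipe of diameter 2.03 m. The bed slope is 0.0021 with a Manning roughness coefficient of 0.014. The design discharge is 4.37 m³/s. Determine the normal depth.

y_n = 1.19 m

Manning's equation rearranged: A R^(2/3) = nQ / (1·√S) = 0.014 × 4.37 / (√0.0021) = 1.335.
Trying y = 1.52 m: A R^(2/3) = 1.874 — high.
Trying y = 1.01 m: A R^(2/3) = 1.021 — low.
Trying y = 1.19 m: A R^(2/3) = 1.335 — ≈ 1.335.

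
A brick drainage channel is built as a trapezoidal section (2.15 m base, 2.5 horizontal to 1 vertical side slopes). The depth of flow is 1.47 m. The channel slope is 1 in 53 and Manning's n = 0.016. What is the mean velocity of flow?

V = 7.71 m/s

With bottom width b = 2.15 m and side slope z = 2.5: A = (b + zy)y = (2.15 + 2.5×1.47)×1.47 = 8.563 m²; P = b + 2y√(1+z²) = 2.15 + 2×1.47×2.693 = 10.07 m.
Hydraulic radius R = A/P = 8.563/10.07 = 0.8506 m.
From Manning's equation, V = (1/n) R^(2/3) S^(1/2) = (1/0.016) × 0.8506^(2/3) × 0.01887^(1/2) = 7.71 m/s.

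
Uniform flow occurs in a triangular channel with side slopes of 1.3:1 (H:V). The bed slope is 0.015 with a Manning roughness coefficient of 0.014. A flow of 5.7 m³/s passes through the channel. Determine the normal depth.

Manning's equation rearranged: A R^(2/3) = nQ / (1·√S) = 0.014 × 5.7 / (√0.015) = 0.6516.
At y = 1.17 m: A R^(2/3) = 1.066 — over.
At y = 0.875 m: A R^(2/3) = 0.4913 — short.
At y = 0.973 m: A R^(2/3) = 0.652 — close enough.

y_n = 0.973 m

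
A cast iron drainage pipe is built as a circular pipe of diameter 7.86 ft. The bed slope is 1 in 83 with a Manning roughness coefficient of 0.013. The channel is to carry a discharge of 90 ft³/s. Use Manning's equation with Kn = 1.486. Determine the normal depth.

y_n = 1.63 ft

Manning's equation rearranged: A R^(2/3) = nQ / (1.486·√S) = 0.013 × 90 / (1.486 × √0.01205) = 7.173.
Trying y = 1.44 ft: A R^(2/3) = 5.578 — low.
Trying y = 1.87 ft: A R^(2/3) = 9.449 — high.
Trying y = 1.63 ft: A R^(2/3) = 7.173 — matches.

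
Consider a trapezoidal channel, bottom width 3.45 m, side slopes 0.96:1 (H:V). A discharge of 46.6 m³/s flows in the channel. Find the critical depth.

y_c = 2.15 m

At critical depth, Q² T / (g A³) = 1, i.e. A³/T = Q²/g = 46.6²/9.81 = 221.4.
At y = 1.86 m: A³/T = 131.5 — too small.
At y = 2.53 m: A³/T = 396.1 — too large.
At y = 2.15 m: A³/T = 219.9 — close enough.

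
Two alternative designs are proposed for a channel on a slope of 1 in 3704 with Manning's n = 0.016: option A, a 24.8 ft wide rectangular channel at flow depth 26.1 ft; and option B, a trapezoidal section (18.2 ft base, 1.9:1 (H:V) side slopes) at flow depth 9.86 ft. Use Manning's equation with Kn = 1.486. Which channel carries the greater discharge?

channel A

Channel A: Flow area A = b·y = 24.8 × 26.1 = 647.3 ft². Wetted perimeter P = b + 2y = 24.8 + 2×26.1 = 77 ft. Hydraulic radius R = A/P = 647.3/77 = 8.406 ft. Q_A = (1.486/0.016)·647.3·8.406^(2/3)·√0.00027 = 4084 ft³/s.
Channel B: With bottom width b = 18.2 ft and side slope z = 1.9: A = (b + zy)y = (18.2 + 1.9×9.86)×9.86 = 364.2 ft²; P = b + 2y√(1+z²) = 18.2 + 2×9.86×2.147 = 60.54 ft. Hydraulic radius R = A/P = 364.2/60.54 = 6.015 ft. Q_B = (1.486/0.016)·364.2·6.015^(2/3)·√0.00027 = 1838 ft³/s.
Q_A = 4084 ft³/s vs Q_B = 1838 ft³/s, so channel A carries more.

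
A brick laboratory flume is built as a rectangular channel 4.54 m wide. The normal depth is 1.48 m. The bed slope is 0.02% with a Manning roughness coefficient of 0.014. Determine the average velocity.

V = 0.939 m/s

Flow area A = b·y = 4.54 × 1.48 = 6.719 m². Wetted perimeter P = b + 2y = 4.54 + 2×1.48 = 7.5 m.
Hydraulic radius R = A/P = 6.719/7.5 = 0.8959 m.
From Manning's equation, V = (1/n) R^(2/3) S^(1/2) = (1/0.014) × 0.8959^(2/3) × 0.0002^(1/2) = 0.939 m/s.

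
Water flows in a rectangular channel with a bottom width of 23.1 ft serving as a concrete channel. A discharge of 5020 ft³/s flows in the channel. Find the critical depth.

y_c = 11.4 ft

For a rectangular channel, critical depth y_c = (q²/g)^(1/3) where q = Q/b = 5020/23.1 = 217.3 ft²/s.
So y_c = (217.3²/32.2)^(1/3) = 11.4 ft.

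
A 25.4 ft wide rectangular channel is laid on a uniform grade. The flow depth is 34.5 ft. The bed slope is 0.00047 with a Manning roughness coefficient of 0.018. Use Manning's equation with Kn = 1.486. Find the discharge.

Q = 6930 ft³/s

Flow area A = b·y = 25.4 × 34.5 = 876.3 ft². Wetted perimeter P = b + 2y = 25.4 + 2×34.5 = 94.4 ft.
Hydraulic radius R = A/P = 876.3/94.4 = 9.283 ft.
Manning's equation: Q = (1.486/n) A R^(2/3) S^(1/2) = (1.486/0.018) × 876.3 × 9.283^(2/3) × 0.00047^(1/2) = 6930 ft³/s.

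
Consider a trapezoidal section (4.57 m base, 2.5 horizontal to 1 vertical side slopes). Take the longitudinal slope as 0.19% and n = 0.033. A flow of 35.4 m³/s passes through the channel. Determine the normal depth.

y_n = 2.19 m

Manning's equation rearranged: A R^(2/3) = nQ / (1·√S) = 0.033 × 35.4 / (√0.0019) = 26.8.
Try y = 1.59 m: A R^(2/3) = 13.9 — short.
Try y = 2.76 m: A R^(2/3) = 43.83 — over.
Try y = 2.19 m: A R^(2/3) = 26.8 — matches.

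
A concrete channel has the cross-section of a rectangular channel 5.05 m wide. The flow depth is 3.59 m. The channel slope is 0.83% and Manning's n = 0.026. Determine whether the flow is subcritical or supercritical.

subcritical

Flow area A = b·y = 5.05 × 3.59 = 18.13 m². Wetted perimeter P = b + 2y = 5.05 + 2×3.59 = 12.23 m.
Hydraulic radius R = A/P = 18.13/12.23 = 1.482 m.
V = (1/n) R^(2/3) √S = (1/0.026) × 1.482^(2/3) × √0.0083 = 4.556 m/s. Hydraulic depth D_h = A/T = 18.13/5.05 = 3.59 m.
Froude number Fr = V/√(g·D_h) = 4.556/√(9.81×3.59) = 0.768, which is less than 1, so the flow is subcritical.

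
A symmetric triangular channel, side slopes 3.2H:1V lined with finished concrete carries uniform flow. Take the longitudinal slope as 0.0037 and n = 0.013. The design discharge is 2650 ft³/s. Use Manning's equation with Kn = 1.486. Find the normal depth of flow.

y_n = 7.22 ft

Manning's equation rearranged: A R^(2/3) = nQ / (1.486·√S) = 0.013 × 2650 / (1.486 × √0.0037) = 381.1.
Trying y = 8.03 ft: A R^(2/3) = 505.3 — over.
Trying y = 6.2 ft: A R^(2/3) = 253.5 — short.
Trying y = 7.22 ft: A R^(2/3) = 380.5 — ≈ 381.1.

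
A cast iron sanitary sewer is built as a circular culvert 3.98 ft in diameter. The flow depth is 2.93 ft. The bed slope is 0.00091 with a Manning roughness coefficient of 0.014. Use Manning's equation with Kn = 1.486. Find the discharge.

For a circular section of diameter D = 3.98 ft at depth y = 2.93 ft, the central angle is θ = 2 arccos(1 − 2y/D) = 4.126 rad. Then A = (D²/8)(θ − sin θ) = 9.818 ft² and P = Dθ/2 = 8.21 ft.
Hydraulic radius R = A/P = 9.818/8.21 = 1.196 ft.
Manning's equation: Q = (1.486/n) A R^(2/3) S^(1/2) = (1.486/0.014) × 9.818 × 1.196^(2/3) × 0.00091^(1/2) = 35.4 ft³/s.

Q = 35.4 ft³/s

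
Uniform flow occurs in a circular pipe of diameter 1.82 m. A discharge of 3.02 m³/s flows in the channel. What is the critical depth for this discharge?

At critical depth, Q² T / (g A³) = 1, i.e. A³/T = Q²/g = 3.02²/9.81 = 0.9297.
Trying y = 1.05 m: A³/T = 2.089 — too large.
Trying y = 0.63 m: A³/T = 0.2949 — too small.
Trying y = 0.849 m: A³/T = 0.9276 — ≈ 0.9297.

y_c = 0.849 m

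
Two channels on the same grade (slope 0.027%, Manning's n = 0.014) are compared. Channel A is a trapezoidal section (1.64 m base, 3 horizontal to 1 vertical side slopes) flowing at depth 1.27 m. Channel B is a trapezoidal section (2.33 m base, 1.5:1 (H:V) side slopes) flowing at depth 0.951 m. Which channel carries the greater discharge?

Channel A: With bottom width b = 1.64 m and side slope z = 3: A = (b + zy)y = (1.64 + 3×1.27)×1.27 = 6.921 m²; P = b + 2y√(1+z²) = 1.64 + 2×1.27×3.162 = 9.672 m. Hydraulic radius R = A/P = 6.921/9.672 = 0.7156 m. Q_A = (1/0.014)·6.921·0.7156^(2/3)·√0.00027 = 6.499 m³/s.
Channel B: With bottom width b = 2.33 m and side slope z = 1.5: A = (b + zy)y = (2.33 + 1.5×0.951)×0.951 = 3.572 m²; P = b + 2y√(1+z²) = 2.33 + 2×0.951×1.803 = 5.759 m. Hydraulic radius R = A/P = 3.572/5.759 = 0.6203 m. Q_B = (1/0.014)·3.572·0.6203^(2/3)·√0.00027 = 3.05 m³/s.
Q_A = 6.499 m³/s vs Q_B = 3.05 m³/s, so channel A carries more.

channel A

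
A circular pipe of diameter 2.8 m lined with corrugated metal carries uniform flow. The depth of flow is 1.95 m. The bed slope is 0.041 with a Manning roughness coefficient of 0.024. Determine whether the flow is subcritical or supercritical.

For a circular section of diameter D = 2.8 m at depth y = 1.95 m, the central angle is θ = 2 arccos(1 − 2y/D) = 3.949 rad. Then A = (D²/8)(θ − sin θ) = 4.578 m² and P = Dθ/2 = 5.529 m.
Hydraulic radius R = A/P = 4.578/5.529 = 0.8281 m.
V = (1/n) R^(2/3) √S = (1/0.024) × 0.8281^(2/3) × √0.041 = 7.44 m/s. Hydraulic depth D_h = A/T = 4.578/2.575 = 1.778 m.
Froude number Fr = V/√(g·D_h) = 7.44/√(9.81×1.778) = 1.78, which is greater than 1, so the flow is supercritical.

supercritical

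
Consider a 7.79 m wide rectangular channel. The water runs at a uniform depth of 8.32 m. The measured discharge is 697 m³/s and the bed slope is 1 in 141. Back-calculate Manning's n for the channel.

n = 0.015

Flow area A = b·y = 7.79 × 8.32 = 64.81 m². Wetted perimeter P = b + 2y = 7.79 + 2×8.32 = 24.43 m.
Hydraulic radius R = A/P = 64.81/24.43 = 2.653 m.
Rearranging Manning's equation: n = (1/Q) A R^(2/3) S^(1/2) = (1/697) × 64.81 × 2.653^(2/3) × √0.007092 = 0.015.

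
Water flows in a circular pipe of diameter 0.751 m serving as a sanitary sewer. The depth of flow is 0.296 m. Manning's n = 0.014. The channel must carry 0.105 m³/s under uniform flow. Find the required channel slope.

S = 0.000952

For a circular section of diameter D = 0.751 m at depth y = 0.296 m, the central angle is θ = 2 arccos(1 − 2y/D) = 2.715 rad. Then A = (D²/8)(θ − sin θ) = 0.1622 m² and P = Dθ/2 = 1.019 m.
Hydraulic radius R = A/P = 0.1622/1.019 = 0.1591 m.
From Manning's equation, S = [nQ / (1 A R^(2/3))]² = [0.014 × 0.105 / (1 × 0.1622 × 0.1591^(2/3))]² = 0.000952.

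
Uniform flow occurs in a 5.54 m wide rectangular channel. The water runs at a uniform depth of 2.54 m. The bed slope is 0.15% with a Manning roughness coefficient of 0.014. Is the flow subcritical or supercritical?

subcritical

Flow area A = b·y = 5.54 × 2.54 = 14.07 m². Wetted perimeter P = b + 2y = 5.54 + 2×2.54 = 10.62 m.
Hydraulic radius R = A/P = 14.07/10.62 = 1.325 m.
V = (1/n) R^(2/3) √S = (1/0.014) × 1.325^(2/3) × √0.0015 = 3.337 m/s. Hydraulic depth D_h = A/T = 14.07/5.54 = 2.54 m.
Froude number Fr = V/√(g·D_h) = 3.337/√(9.81×2.54) = 0.669, which is less than 1, so the flow is subcritical.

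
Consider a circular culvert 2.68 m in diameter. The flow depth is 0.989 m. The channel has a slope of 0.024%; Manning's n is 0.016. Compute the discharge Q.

Q = 1.21 m³/s

For a circular section of diameter D = 2.68 m at depth y = 0.989 m, the central angle is θ = 2 arccos(1 − 2y/D) = 2.612 rad. Then A = (D²/8)(θ − sin θ) = 1.891 m² and P = Dθ/2 = 3.499 m.
Hydraulic radius R = A/P = 1.891/3.499 = 0.5403 m.
Manning's equation: Q = (1/n) A R^(2/3) S^(1/2) = (1/0.016) × 1.891 × 0.5403^(2/3) × 0.00024^(1/2) = 1.21 m³/s.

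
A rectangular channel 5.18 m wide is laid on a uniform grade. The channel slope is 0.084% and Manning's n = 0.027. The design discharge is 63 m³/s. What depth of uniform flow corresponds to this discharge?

Manning's equation rearranged: A R^(2/3) = nQ / (1·√S) = 0.027 × 63 / (√0.00084) = 58.69.
At y = 8.66 m: A R^(2/3) = 71.06 — over.
At y = 6.44 m: A R^(2/3) = 50.22 — short.
At y = 7.35 m: A R^(2/3) = 58.72 — ≈ 58.69.

y_n = 7.35 m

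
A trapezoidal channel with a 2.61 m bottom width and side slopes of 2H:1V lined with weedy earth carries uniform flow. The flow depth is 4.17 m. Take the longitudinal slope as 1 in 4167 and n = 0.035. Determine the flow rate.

With bottom width b = 2.61 m and side slope z = 2: A = (b + zy)y = (2.61 + 2×4.17)×4.17 = 45.66 m²; P = b + 2y√(1+z²) = 2.61 + 2×4.17×2.236 = 21.26 m.
Hydraulic radius R = A/P = 45.66/21.26 = 2.148 m.
Manning's equation: Q = (1/n) A R^(2/3) S^(1/2) = (1/0.035) × 45.66 × 2.148^(2/3) × 0.00024^(1/2) = 33.6 m³/s.

Q = 33.6 m³/s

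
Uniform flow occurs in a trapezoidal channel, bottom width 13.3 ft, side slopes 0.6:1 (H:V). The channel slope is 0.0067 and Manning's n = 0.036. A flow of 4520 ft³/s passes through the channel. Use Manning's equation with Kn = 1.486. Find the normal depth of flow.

Manning's equation rearranged: A R^(2/3) = nQ / (1.486·√S) = 0.036 × 4520 / (1.486 × √0.0067) = 1338.
Trying y = 19.8 ft: A R^(2/3) = 2057 — high.
Trying y = 13 ft: A R^(2/3) = 934.5 — low.
Trying y = 15.8 ft: A R^(2/3) = 1339 — ≈ 1338.

y_n = 15.8 ft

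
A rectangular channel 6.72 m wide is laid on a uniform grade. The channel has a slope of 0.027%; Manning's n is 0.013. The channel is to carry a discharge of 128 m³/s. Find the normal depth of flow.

y_n = 8.41 m

Manning's equation rearranged: A R^(2/3) = nQ / (1·√S) = 0.013 × 128 / (√0.00027) = 101.3.
Try y = 6.67 m: A R^(2/3) = 76.61 — short.
Try y = 10.4 m: A R^(2/3) = 130.1 — over.
Try y = 8.41 m: A R^(2/3) = 101.3 — close enough.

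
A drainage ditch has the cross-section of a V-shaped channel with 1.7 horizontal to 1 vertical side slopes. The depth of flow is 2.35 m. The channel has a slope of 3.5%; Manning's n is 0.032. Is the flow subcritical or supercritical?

supercritical

For a triangular section with side slope z = 1.7: A = zy² = 1.7×2.35² = 9.388 m²; P = 2y√(1+z²) = 2×2.35×1.972 = 9.27 m.
Hydraulic radius R = A/P = 9.388/9.27 = 1.013 m.
V = (1/n) R^(2/3) √S = (1/0.032) × 1.013^(2/3) × √0.035 = 5.896 m/s. Hydraulic depth D_h = A/T = 9.388/7.99 = 1.175 m.
Froude number Fr = V/√(g·D_h) = 5.896/√(9.81×1.175) = 1.74, which is greater than 1, so the flow is supercritical.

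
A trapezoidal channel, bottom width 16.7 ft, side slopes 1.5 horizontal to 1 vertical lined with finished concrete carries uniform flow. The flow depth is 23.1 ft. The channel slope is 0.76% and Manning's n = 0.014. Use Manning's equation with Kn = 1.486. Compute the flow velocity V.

With bottom width b = 16.7 ft and side slope z = 1.5: A = (b + zy)y = (16.7 + 1.5×23.1)×23.1 = 1186 ft²; P = b + 2y√(1+z²) = 16.7 + 2×23.1×1.803 = 99.99 ft.
Hydraulic radius R = A/P = 1186/99.99 = 11.86 ft.
From Manning's equation, V = (1.486/n) R^(2/3) S^(1/2) = (1.486/0.014) × 11.86^(2/3) × 0.0076^(1/2) = 48.1 ft/s.

V = 48.1 ft/s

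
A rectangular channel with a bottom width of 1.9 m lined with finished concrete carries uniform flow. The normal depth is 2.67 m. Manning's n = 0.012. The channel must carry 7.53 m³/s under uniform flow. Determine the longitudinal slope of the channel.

Flow area A = b·y = 1.9 × 2.67 = 5.073 m². Wetted perimeter P = b + 2y = 1.9 + 2×2.67 = 7.24 m.
Hydraulic radius R = A/P = 5.073/7.24 = 0.7007 m.
From Manning's equation, S = [nQ / (1 A R^(2/3))]² = [0.012 × 7.53 / (1 × 5.073 × 0.7007^(2/3))]² = 0.00051.

S = 0.00051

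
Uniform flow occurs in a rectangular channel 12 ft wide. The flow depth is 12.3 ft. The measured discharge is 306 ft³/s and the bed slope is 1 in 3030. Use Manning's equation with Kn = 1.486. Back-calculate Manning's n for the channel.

n = 0.033

Flow area A = b·y = 12 × 12.3 = 147.6 ft². Wetted perimeter P = b + 2y = 12 + 2×12.3 = 36.6 ft.
Hydraulic radius R = A/P = 147.6/36.6 = 4.033 ft.
Rearranging Manning's equation: n = (1.486/Q) A R^(2/3) S^(1/2) = (1.486/306) × 147.6 × 4.033^(2/3) × √0.00033 = 0.033.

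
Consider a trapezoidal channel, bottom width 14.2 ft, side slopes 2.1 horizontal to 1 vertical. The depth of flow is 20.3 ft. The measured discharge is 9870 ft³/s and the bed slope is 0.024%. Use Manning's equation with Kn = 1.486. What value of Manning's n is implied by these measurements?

n = 0.013

With bottom width b = 14.2 ft and side slope z = 2.1: A = (b + zy)y = (14.2 + 2.1×20.3)×20.3 = 1154 ft²; P = b + 2y√(1+z²) = 14.2 + 2×20.3×2.326 = 108.6 ft.
Hydraulic radius R = A/P = 1154/108.6 = 10.62 ft.
Rearranging Manning's equation: n = (1.486/Q) A R^(2/3) S^(1/2) = (1.486/9870) × 1154 × 10.62^(2/3) × √0.00024 = 0.013.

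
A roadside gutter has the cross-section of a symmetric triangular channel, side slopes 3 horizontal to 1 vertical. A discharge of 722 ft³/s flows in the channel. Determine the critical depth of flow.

At critical depth, Q² T / (g A³) = 1, i.e. A³/T = Q²/g = 722²/32.2 = 16190.
Trying y = 5.9 ft: A³/T = 32170 — too large.
Trying y = 4.44 ft: A³/T = 7765 — too small.
Trying y = 5.14 ft: A³/T = 16140 — close enough.

y_c = 5.14 ft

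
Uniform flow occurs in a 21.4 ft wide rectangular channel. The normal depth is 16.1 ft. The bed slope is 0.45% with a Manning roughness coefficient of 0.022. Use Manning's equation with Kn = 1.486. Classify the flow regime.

Flow area A = b·y = 21.4 × 16.1 = 344.5 ft². Wetted perimeter P = b + 2y = 21.4 + 2×16.1 = 53.6 ft.
Hydraulic radius R = A/P = 344.5/53.6 = 6.428 ft.
V = (1.486/n) R^(2/3) √S = (1.486/0.022) × 6.428^(2/3) × √0.0045 = 15.66 ft/s. Hydraulic depth D_h = A/T = 344.5/21.4 = 16.1 ft.
Froude number Fr = V/√(g·D_h) = 15.66/√(32.2×16.1) = 0.688, which is less than 1, so the flow is subcritical.

subcritical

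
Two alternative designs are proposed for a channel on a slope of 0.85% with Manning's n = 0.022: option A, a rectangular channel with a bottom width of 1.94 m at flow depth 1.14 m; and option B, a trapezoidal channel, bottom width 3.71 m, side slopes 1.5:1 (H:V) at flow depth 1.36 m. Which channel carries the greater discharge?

Channel A: Flow area A = b·y = 1.94 × 1.14 = 2.212 m². Wetted perimeter P = b + 2y = 1.94 + 2×1.14 = 4.22 m. Hydraulic radius R = A/P = 2.212/4.22 = 0.5241 m. Q_A = (1/0.022)·2.212·0.5241^(2/3)·√0.0085 = 6.025 m³/s.
Channel B: With bottom width b = 3.71 m and side slope z = 1.5: A = (b + zy)y = (3.71 + 1.5×1.36)×1.36 = 7.82 m²; P = b + 2y√(1+z²) = 3.71 + 2×1.36×1.803 = 8.614 m. Hydraulic radius R = A/P = 7.82/8.614 = 0.9079 m. Q_B = (1/0.022)·7.82·0.9079^(2/3)·√0.0085 = 30.73 m³/s.
Q_A = 6.025 m³/s vs Q_B = 30.73 m³/s, so channel B carries more.

channel B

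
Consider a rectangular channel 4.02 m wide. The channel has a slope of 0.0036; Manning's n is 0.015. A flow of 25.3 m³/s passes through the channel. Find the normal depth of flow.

y_n = 1.67 m

Manning's equation rearranged: A R^(2/3) = nQ / (1·√S) = 0.015 × 25.3 / (√0.0036) = 6.325.
Try y = 1.23 m: A R^(2/3) = 4.129 — short.
Try y = 1.94 m: A R^(2/3) = 7.732 — over.
Try y = 1.67 m: A R^(2/3) = 6.314 — matches.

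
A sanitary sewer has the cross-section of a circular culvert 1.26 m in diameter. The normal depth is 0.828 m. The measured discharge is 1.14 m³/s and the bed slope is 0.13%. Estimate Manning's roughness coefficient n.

For a circular section of diameter D = 1.26 m at depth y = 0.828 m, the central angle is θ = 2 arccos(1 − 2y/D) = 3.781 rad. Then A = (D²/8)(θ − sin θ) = 0.8688 m² and P = Dθ/2 = 2.382 m.
Hydraulic radius R = A/P = 0.8688/2.382 = 0.3647 m.
Rearranging Manning's equation: n = (1/Q) A R^(2/3) S^(1/2) = (1/1.14) × 0.8688 × 0.3647^(2/3) × √0.0013 = 0.014.

n = 0.014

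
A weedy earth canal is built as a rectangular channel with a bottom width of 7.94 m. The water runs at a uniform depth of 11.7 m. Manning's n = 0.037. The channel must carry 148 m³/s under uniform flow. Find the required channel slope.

Flow area A = b·y = 7.94 × 11.7 = 92.9 m². Wetted perimeter P = b + 2y = 7.94 + 2×11.7 = 31.34 m.
Hydraulic radius R = A/P = 92.9/31.34 = 2.964 m.
From Manning's equation, S = [nQ / (1 A R^(2/3))]² = [0.037 × 148 / (1 × 92.9 × 2.964^(2/3))]² = 0.000816.

S = 0.000816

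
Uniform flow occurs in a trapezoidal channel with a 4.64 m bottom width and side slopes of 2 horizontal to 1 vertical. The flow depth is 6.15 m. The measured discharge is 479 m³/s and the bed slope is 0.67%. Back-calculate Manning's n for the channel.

With bottom width b = 4.64 m and side slope z = 2: A = (b + zy)y = (4.64 + 2×6.15)×6.15 = 104.2 m²; P = b + 2y√(1+z²) = 4.64 + 2×6.15×2.236 = 32.14 m.
Hydraulic radius R = A/P = 104.2/32.14 = 3.241 m.
Rearranging Manning's equation: n = (1/Q) A R^(2/3) S^(1/2) = (1/479) × 104.2 × 3.241^(2/3) × √0.0067 = 0.039.

n = 0.039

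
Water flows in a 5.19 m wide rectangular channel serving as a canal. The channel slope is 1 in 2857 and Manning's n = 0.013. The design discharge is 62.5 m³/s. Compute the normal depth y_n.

Manning's equation rearranged: A R^(2/3) = nQ / (1·√S) = 0.013 × 62.5 / (√0.00035) = 43.43.
At y = 4.99 m: A R^(2/3) = 36.99 — low.
At y = 6.74 m: A R^(2/3) = 53.16 — high.
At y = 5.69 m: A R^(2/3) = 43.41 — ≈ 43.43.

y_n = 5.69 m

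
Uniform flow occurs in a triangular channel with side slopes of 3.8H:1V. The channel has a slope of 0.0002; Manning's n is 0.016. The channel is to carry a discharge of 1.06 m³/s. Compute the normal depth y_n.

y_n = 0.778 m

Manning's equation rearranged: A R^(2/3) = nQ / (1·√S) = 0.016 × 1.06 / (√0.0002) = 1.199.
Try y = 0.99 m: A R^(2/3) = 2.279 — too large.
Try y = 0.571 m: A R^(2/3) = 0.5253 — too small.
Try y = 0.778 m: A R^(2/3) = 1.199 — matches.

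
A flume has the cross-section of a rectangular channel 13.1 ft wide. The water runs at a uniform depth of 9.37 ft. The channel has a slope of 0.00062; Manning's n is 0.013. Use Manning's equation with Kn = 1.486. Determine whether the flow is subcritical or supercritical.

Flow area A = b·y = 13.1 × 9.37 = 122.7 ft². Wetted perimeter P = b + 2y = 13.1 + 2×9.37 = 31.84 ft.
Hydraulic radius R = A/P = 122.7/31.84 = 3.855 ft.
V = (1.486/n) R^(2/3) √S = (1.486/0.013) × 3.855^(2/3) × √0.00062 = 6.998 ft/s. Hydraulic depth D_h = A/T = 122.7/13.1 = 9.37 ft.
Froude number Fr = V/√(g·D_h) = 6.998/√(32.2×9.37) = 0.403, which is less than 1, so the flow is subcritical.

subcritical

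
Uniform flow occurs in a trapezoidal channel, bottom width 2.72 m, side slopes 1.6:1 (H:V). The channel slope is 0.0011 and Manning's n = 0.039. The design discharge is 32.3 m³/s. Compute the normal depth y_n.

y_n = 3.29 m

Manning's equation rearranged: A R^(2/3) = nQ / (1·√S) = 0.039 × 32.3 / (√0.0011) = 37.98.
Trying y = 2.86 m: A R^(2/3) = 27.88 — too small.
Trying y = 3.76 m: A R^(2/3) = 51.14 — too large.
Trying y = 3.29 m: A R^(2/3) = 37.93 — matches.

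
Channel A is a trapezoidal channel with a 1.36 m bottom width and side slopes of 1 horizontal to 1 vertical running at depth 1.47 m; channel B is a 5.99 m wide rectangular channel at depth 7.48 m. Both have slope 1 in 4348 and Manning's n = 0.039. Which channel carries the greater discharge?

channel B

Channel A: With bottom width b = 1.36 m and side slope z = 1: A = (b + zy)y = (1.36 + 1×1.47)×1.47 = 4.16 m²; P = b + 2y√(1+z²) = 1.36 + 2×1.47×1.414 = 5.518 m. Hydraulic radius R = A/P = 4.16/5.518 = 0.7539 m. Q_A = (1/0.039)·4.16·0.7539^(2/3)·√0.00023 = 1.34 m³/s.
Channel B: Flow area A = b·y = 5.99 × 7.48 = 44.81 m². Wetted perimeter P = b + 2y = 5.99 + 2×7.48 = 20.95 m. Hydraulic radius R = A/P = 44.81/20.95 = 2.139 m. Q_B = (1/0.039)·44.81·2.139^(2/3)·√0.00023 = 28.92 m³/s.
Q_A = 1.34 m³/s vs Q_B = 28.92 m³/s, so channel B carries more.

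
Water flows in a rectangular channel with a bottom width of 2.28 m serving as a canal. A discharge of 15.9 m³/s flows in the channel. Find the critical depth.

For a rectangular channel, critical depth y_c = (q²/g)^(1/3) where q = Q/b = 15.9/2.28 = 6.974 m²/s.
So y_c = (6.974²/9.81)^(1/3) = 1.71 m.

y_c = 1.71 m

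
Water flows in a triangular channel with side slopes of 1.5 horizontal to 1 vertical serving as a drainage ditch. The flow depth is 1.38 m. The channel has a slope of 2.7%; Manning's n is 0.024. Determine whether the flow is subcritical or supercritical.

supercritical

For a triangular section with side slope z = 1.5: A = zy² = 1.5×1.38² = 2.857 m²; P = 2y√(1+z²) = 2×1.38×1.803 = 4.976 m.
Hydraulic radius R = A/P = 2.857/4.976 = 0.5741 m.
V = (1/n) R^(2/3) √S = (1/0.024) × 0.5741^(2/3) × √0.027 = 4.729 m/s. Hydraulic depth D_h = A/T = 2.857/4.14 = 0.69 m.
Froude number Fr = V/√(g·D_h) = 4.729/√(9.81×0.69) = 1.82, which is greater than 1, so the flow is supercritical.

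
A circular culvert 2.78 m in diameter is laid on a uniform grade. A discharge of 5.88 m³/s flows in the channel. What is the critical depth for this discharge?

At critical depth, Q² T / (g A³) = 1, i.e. A³/T = Q²/g = 5.88²/9.81 = 3.524.
At y = 1.15 m: A³/T = 4.868 — high.
At y = 1.06 m: A³/T = 3.559 — matches.

y_c = 1.06 m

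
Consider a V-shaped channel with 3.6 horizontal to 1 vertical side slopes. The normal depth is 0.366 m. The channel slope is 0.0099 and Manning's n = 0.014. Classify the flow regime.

supercritical

For a triangular section with side slope z = 3.6: A = zy² = 3.6×0.366² = 0.4822 m²; P = 2y√(1+z²) = 2×0.366×3.736 = 2.735 m.
Hydraulic radius R = A/P = 0.4822/2.735 = 0.1763 m.
V = (1/n) R^(2/3) √S = (1/0.014) × 0.1763^(2/3) × √0.0099 = 2.235 m/s. Hydraulic depth D_h = A/T = 0.4822/2.635 = 0.183 m.
Froude number Fr = V/√(g·D_h) = 2.235/√(9.81×0.183) = 1.67, which is greater than 1, so the flow is supercritical.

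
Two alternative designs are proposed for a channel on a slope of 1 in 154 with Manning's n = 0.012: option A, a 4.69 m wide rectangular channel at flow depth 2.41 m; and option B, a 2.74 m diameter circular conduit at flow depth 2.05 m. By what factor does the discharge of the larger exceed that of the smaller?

Channel A: Flow area A = b·y = 4.69 × 2.41 = 11.3 m². Wetted perimeter P = b + 2y = 4.69 + 2×2.41 = 9.51 m. Hydraulic radius R = A/P = 11.3/9.51 = 1.189 m. Q_A = (1/0.012)·11.3·1.189^(2/3)·√0.006494 = 85.16 m³/s.
Channel B: For a circular section of diameter D = 2.74 m at depth y = 2.05 m, the central angle is θ = 2 arccos(1 − 2y/D) = 4.18 rad. Then A = (D²/8)(θ − sin θ) = 4.732 m² and P = Dθ/2 = 5.727 m. Hydraulic radius R = A/P = 4.732/5.727 = 0.8262 m. Q_B = (1/0.012)·4.732·0.8262^(2/3)·√0.006494 = 27.98 m³/s.
The larger discharge is 85.16 m³/s and the smaller is 27.98 m³/s; the ratio is 3.04.

3.04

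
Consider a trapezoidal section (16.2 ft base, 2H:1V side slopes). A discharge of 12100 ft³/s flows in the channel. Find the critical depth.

y_c = 15.1 ft

At critical depth, Q² T / (g A³) = 1, i.e. A³/T = Q²/g = 12100²/32.2 = 4547000.
At y = 12.9 ft: A³/T = 2346000 — short.
At y = 19.3 ft: A³/T = 12670000 — over.
At y = 15.1 ft: A³/T = 4490000 — matches.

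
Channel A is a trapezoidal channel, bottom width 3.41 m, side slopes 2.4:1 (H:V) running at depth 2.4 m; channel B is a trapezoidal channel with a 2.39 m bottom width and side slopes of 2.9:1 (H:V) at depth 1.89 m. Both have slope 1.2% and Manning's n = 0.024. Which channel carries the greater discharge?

channel A

Channel A: With bottom width b = 3.41 m and side slope z = 2.4: A = (b + zy)y = (3.41 + 2.4×2.4)×2.4 = 22.01 m²; P = b + 2y√(1+z²) = 3.41 + 2×2.4×2.6 = 15.89 m. Hydraulic radius R = A/P = 22.01/15.89 = 1.385 m. Q_A = (1/0.024)·22.01·1.385^(2/3)·√0.012 = 124.8 m³/s.
Channel B: With bottom width b = 2.39 m and side slope z = 2.9: A = (b + zy)y = (2.39 + 2.9×1.89)×1.89 = 14.88 m²; P = b + 2y√(1+z²) = 2.39 + 2×1.89×3.068 = 13.99 m. Hydraulic radius R = A/P = 14.88/13.99 = 1.064 m. Q_B = (1/0.024)·14.88·1.064^(2/3)·√0.012 = 70.75 m³/s.
Q_A = 124.8 m³/s vs Q_B = 70.75 m³/s, so channel A carries more.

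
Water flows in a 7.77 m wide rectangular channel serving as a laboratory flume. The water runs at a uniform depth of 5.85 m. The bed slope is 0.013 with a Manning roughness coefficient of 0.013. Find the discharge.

Q = 702 m³/s

Flow area A = b·y = 7.77 × 5.85 = 45.45 m². Wetted perimeter P = b + 2y = 7.77 + 2×5.85 = 19.47 m.
Hydraulic radius R = A/P = 45.45/19.47 = 2.335 m.
Manning's equation: Q = (1/n) A R^(2/3) S^(1/2) = (1/0.013) × 45.45 × 2.335^(2/3) × 0.013^(1/2) = 702 m³/s.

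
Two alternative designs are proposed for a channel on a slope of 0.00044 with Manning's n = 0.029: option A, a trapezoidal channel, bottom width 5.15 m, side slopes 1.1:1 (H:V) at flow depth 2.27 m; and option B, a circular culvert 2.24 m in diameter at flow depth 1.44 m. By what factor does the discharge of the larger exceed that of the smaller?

11.2

Channel A: With bottom width b = 5.15 m and side slope z = 1.1: A = (b + zy)y = (5.15 + 1.1×2.27)×2.27 = 17.36 m²; P = b + 2y√(1+z²) = 5.15 + 2×2.27×1.487 = 11.9 m. Hydraulic radius R = A/P = 17.36/11.9 = 1.459 m. Q_A = (1/0.029)·17.36·1.459^(2/3)·√0.00044 = 16.15 m³/s.
Channel B: For a circular section of diameter D = 2.24 m at depth y = 1.44 m, the central angle is θ = 2 arccos(1 − 2y/D) = 3.721 rad. Then A = (D²/8)(θ − sin θ) = 2.677 m² and P = Dθ/2 = 4.168 m. Hydraulic radius R = A/P = 2.677/4.168 = 0.6424 m. Q_B = (1/0.029)·2.677·0.6424^(2/3)·√0.00044 = 1.442 m³/s.
The larger discharge is 16.15 m³/s and the smaller is 1.442 m³/s; the ratio is 11.2.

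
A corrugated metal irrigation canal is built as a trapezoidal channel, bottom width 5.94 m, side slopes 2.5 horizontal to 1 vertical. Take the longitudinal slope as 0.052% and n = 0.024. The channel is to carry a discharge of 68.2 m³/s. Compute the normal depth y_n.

Manning's equation rearranged: A R^(2/3) = nQ / (1·√S) = 0.024 × 68.2 / (√0.00052) = 71.78.
Trying y = 2.7 m: A R^(2/3) = 48.29 — short.
Trying y = 3.85 m: A R^(2/3) = 102.8 — over.
Trying y = 3.26 m: A R^(2/3) = 71.82 — close enough.

y_n = 3.26 m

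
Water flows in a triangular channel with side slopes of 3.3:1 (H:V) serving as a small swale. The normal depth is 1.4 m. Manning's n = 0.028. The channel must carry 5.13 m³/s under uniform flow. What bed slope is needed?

For a triangular section with side slope z = 3.3: A = zy² = 3.3×1.4² = 6.468 m²; P = 2y√(1+z²) = 2×1.4×3.448 = 9.655 m.
Hydraulic radius R = A/P = 6.468/9.655 = 0.6699 m.
From Manning's equation, S = [nQ / (1 A R^(2/3))]² = [0.028 × 5.13 / (1 × 6.468 × 0.6699^(2/3))]² = 0.000841.

S = 0.000841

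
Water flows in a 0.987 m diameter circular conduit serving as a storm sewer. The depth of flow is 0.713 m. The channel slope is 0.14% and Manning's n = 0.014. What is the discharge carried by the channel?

Q = 0.701 m³/s

For a circular section of diameter D = 0.987 m at depth y = 0.713 m, the central angle is θ = 2 arccos(1 − 2y/D) = 4.063 rad. Then A = (D²/8)(θ − sin θ) = 0.5918 m² and P = Dθ/2 = 2.005 m.
Hydraulic radius R = A/P = 0.5918/2.005 = 0.2951 m.
Manning's equation: Q = (1/n) A R^(2/3) S^(1/2) = (1/0.014) × 0.5918 × 0.2951^(2/3) × 0.0014^(1/2) = 0.701 m³/s.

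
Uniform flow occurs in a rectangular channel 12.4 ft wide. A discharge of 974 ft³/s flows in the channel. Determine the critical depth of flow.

For a rectangular channel, critical depth y_c = (q²/g)^(1/3) where q = Q/b = 974/12.4 = 78.55 ft²/s.
So y_c = (78.55²/32.2)^(1/3) = 5.77 ft.

y_c = 5.77 ft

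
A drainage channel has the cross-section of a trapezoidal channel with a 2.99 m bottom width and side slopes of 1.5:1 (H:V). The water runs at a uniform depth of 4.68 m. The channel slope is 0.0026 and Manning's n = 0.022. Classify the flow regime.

With bottom width b = 2.99 m and side slope z = 1.5: A = (b + zy)y = (2.99 + 1.5×4.68)×4.68 = 46.85 m²; P = b + 2y√(1+z²) = 2.99 + 2×4.68×1.803 = 19.86 m.
Hydraulic radius R = A/P = 46.85/19.86 = 2.358 m.
V = (1/n) R^(2/3) √S = (1/0.022) × 2.358^(2/3) × √0.0026 = 4.107 m/s. Hydraulic depth D_h = A/T = 46.85/17.03 = 2.751 m.
Froude number Fr = V/√(g·D_h) = 4.107/√(9.81×2.751) = 0.791, which is less than 1, so the flow is subcritical.

subcritical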